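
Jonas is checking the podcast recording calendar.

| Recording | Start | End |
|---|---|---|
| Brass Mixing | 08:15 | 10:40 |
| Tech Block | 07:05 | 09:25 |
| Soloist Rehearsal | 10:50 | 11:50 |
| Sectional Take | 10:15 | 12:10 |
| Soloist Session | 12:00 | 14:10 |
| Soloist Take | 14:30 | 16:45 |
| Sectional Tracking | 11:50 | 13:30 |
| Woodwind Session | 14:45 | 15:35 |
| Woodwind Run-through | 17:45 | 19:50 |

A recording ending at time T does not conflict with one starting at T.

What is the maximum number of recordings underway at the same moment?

Sort all start/end points and keep a running count:
07:05 start Tech Block → 1
08:15 start Brass Mixing → 2
09:25 end Tech Block → 1
10:15 start Sectional Take → 2
10:40 end Brass Mixing → 1
10:50 start Soloist Rehearsal → 2
11:50 end Soloist Rehearsal → 1
11:50 start Sectional Tracking → 2
12:00 start Soloist Session → 3
12:10 end Sectional Take → 2
13:30 end Sectional Tracking → 1
14:10 end Soloist Session → 0
14:30 start Soloist Take → 1
14:45 start Woodwind Session → 2
15:35 end Woodwind Session → 1
16:45 end Soloist Take → 0
17:45 start Woodwind Run-through → 1
19:50 end Woodwind Run-through → 0
Peak is 3, at 12:00 (Sectional Take, Sectional Tracking, Soloist Session).

3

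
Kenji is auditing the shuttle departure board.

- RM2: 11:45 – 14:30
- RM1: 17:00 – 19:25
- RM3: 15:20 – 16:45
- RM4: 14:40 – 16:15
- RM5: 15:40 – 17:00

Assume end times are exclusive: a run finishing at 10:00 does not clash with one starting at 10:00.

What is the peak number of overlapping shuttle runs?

3

Sort all start/end points and keep a running count:
11:45 start RM2 → 1
14:30 end RM2 → 0
14:40 start RM4 → 1
15:20 start RM3 → 2
15:40 start RM5 → 3
16:15 end RM4 → 2
16:45 end RM3 → 1
17:00 end RM5 → 0
17:00 start RM1 → 1
19:25 end RM1 → 0
Peak is 3, at 15:40 (RM3, RM4, RM5).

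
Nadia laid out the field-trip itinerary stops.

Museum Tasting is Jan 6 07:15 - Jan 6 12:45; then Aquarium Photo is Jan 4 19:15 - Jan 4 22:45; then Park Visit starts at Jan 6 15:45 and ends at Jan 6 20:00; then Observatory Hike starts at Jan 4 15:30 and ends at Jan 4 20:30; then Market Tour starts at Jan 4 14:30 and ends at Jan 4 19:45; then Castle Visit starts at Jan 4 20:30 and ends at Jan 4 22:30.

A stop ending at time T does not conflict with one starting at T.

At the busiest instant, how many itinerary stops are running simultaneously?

Walk through starts and ends in time order (an end at T is processed before a start at T):
Jan 4 14:30 start Market Tour → 1
Jan 4 15:30 start Observatory Hike → 2
Jan 4 19:15 start Aquarium Photo → 3
Jan 4 19:45 end Market Tour → 2
Jan 4 20:30 end Observatory Hike → 1
Jan 4 20:30 start Castle Visit → 2
Jan 4 22:30 end Castle Visit → 1
Jan 4 22:45 end Aquarium Photo → 0
Jan 6 07:15 start Museum Tasting → 1
Jan 6 12:45 end Museum Tasting → 0
Jan 6 15:45 start Park Visit → 1
Jan 6 20:00 end Park Visit → 0
Peak is 3, at Jan 4 19:15 (Aquarium Photo, Market Tour, Observatory Hike).

3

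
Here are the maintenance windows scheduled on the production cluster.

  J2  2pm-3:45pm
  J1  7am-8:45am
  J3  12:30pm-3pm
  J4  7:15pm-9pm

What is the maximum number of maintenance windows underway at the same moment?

2

Walk through starts and ends in time order (an end at T is processed before a start at T):
7am start J1 → 1
8:45am end J1 → 0
12:30pm start J3 → 1
2pm start J2 → 2
3pm end J3 → 1
3:45pm end J2 → 0
7:15pm start J4 → 1
9pm end J4 → 0
Peak is 2, at 2pm (J2, J3).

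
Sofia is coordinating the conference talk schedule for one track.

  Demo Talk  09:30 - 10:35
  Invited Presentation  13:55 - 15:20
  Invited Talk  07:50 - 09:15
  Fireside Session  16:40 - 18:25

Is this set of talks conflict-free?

Sorted by start: Invited Talk, Demo Talk, Invited Presentation, Fireside Session.
Demo Talk starts after Invited Talk ends; Invited Talk is clear from here.
Invited Presentation starts after Demo Talk ends; Demo Talk is clear from here.
Fireside Session starts after Invited Presentation ends.
Every pair is clear; the schedule has no overlaps.

Yes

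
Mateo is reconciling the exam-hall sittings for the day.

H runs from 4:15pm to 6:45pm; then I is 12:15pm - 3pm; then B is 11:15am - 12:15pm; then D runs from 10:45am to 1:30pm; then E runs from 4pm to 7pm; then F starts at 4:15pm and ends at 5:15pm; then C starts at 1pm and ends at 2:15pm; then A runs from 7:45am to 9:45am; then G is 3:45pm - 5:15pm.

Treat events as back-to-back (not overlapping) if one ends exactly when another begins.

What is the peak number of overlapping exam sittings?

4

Sweep the timeline, counting +1 at each start and −1 at each end (ends before starts at a tie):
7:45am start A → 1
9:45am end A → 0
10:45am start D → 1
11:15am start B → 2
12:15pm end B → 1
12:15pm start I → 2
1pm start C → 3
1:30pm end D → 2
2:15pm end C → 1
3pm end I → 0
3:45pm start G → 1
4pm start E → 2
4:15pm start F → 3
4:15pm start H → 4
5:15pm end F → 3
5:15pm end G → 2
6:45pm end H → 1
7pm end E → 0
Peak is 4, at 4:15pm (E, F, G, H).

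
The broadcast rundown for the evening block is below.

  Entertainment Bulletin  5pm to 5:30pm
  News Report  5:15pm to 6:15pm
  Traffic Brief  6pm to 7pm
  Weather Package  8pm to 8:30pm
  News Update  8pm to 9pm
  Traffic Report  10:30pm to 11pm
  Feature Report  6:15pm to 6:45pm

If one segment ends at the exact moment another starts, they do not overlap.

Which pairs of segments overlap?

Sorted by start: Entertainment Bulletin, News Report, Traffic Brief, Feature Report, Weather Package, News Update, Traffic Report.
News Report starts before Entertainment Bulletin ends → Entertainment Bulletin and News Report overlap.
Traffic Brief starts after Entertainment Bulletin ends, so Entertainment Bulletin has no further overlaps.
Traffic Brief starts before News Report ends → News Report and Traffic Brief overlap.
Feature Report starts exactly when News Report ends (back-to-back, no overlap), so News Report has no further overlaps.
Feature Report starts before Traffic Brief ends → Traffic Brief and Feature Report overlap.
Weather Package starts after Traffic Brief ends, so Traffic Brief has no further overlaps.
Weather Package starts after Feature Report ends, so Feature Report has no further overlaps.
News Update starts before Weather Package ends → Weather Package and News Update overlap.
Traffic Report starts after Weather Package ends.
Traffic Report starts after News Update ends.

Entertainment Bulletin & News Report, Feature Report & Traffic Brief, News Report & Traffic Brief, News Update & Weather Package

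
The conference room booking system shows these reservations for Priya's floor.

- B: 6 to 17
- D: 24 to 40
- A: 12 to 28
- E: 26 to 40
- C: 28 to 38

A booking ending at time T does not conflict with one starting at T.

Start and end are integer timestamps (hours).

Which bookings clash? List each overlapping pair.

A & B, A & D, A & E, C & D, C & E, D & E

Sorted by start: B, A, D, E, C.
A starts before B ends → B and A overlap.
D starts after B ends; B is clear from here.
D starts before A ends → A and D overlap.
E starts before A ends → A and E overlap.
C starts exactly when A ends (back-to-back, no overlap).
E starts before D ends → D and E overlap.
C starts before D ends → D and C overlap.
C starts before E ends → E and C overlap.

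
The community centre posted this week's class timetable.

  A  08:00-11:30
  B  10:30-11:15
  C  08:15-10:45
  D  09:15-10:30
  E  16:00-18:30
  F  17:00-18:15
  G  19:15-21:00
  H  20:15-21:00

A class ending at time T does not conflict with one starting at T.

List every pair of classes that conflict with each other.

A & B, A & C, A & D, B & C, C & D, E & F, G & H

Sorted by start: A, C, D, B, E, F, G, H.
C starts before A ends → A and C overlap.
D starts before A ends → A and D overlap.
B starts before A ends → A and B overlap.
E starts after A ends, so nothing later overlaps A either.
D starts before C ends → C and D overlap.
B starts before C ends → C and B overlap.
E starts after C ends, so nothing later overlaps C either.
B starts exactly when D ends (back-to-back, no overlap), so nothing later overlaps D either.
E starts after B ends, so nothing later overlaps B either.
F starts before E ends → E and F overlap.
G starts after E ends, so nothing later overlaps E either.
G starts after F ends, so nothing later overlaps F either.
H starts before G ends → G and H overlap.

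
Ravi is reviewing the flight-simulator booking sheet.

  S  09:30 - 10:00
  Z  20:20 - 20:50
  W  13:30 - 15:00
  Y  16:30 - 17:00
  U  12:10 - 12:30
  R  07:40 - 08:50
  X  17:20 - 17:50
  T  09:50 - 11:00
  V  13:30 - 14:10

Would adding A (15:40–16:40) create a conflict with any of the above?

Yes — it overlaps Y

R: ends 08:50 at or before A starts 15:40 → clear.
S: ends 10:00 at or before A starts 15:40 → clear.
T: ends 11:00 at or before A starts 15:40 → clear.
U: ends 12:30 at or before A starts 15:40 → clear.
V: ends 14:10 at or before A starts 15:40 → clear.
W: ends 15:00 at or before A starts 15:40 → clear.
Y: starts 16:30 before A ends 16:40, and ends 17:00 after A starts 15:40 → overlap.
X: starts 17:20 at or after A ends 16:40 → clear.
Z: starts 20:20 at or after A ends 16:40 → clear.
A overlaps Y.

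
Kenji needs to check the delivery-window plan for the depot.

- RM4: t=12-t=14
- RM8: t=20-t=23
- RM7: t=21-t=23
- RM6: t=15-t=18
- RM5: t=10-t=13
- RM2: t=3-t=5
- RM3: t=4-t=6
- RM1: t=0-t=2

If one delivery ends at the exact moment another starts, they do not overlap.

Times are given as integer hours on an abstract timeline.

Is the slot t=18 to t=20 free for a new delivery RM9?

Yes — the slot is free

RM1: ends t=2 at or before RM9 starts t=18 → clear.
RM2: ends t=5 at or before RM9 starts t=18 → clear.
RM3: ends t=6 at or before RM9 starts t=18 → clear.
RM5: ends t=13 at or before RM9 starts t=18 → clear.
RM4: ends t=14 at or before RM9 starts t=18 → clear.
RM6: ends t=18 at or before RM9 starts t=18 → clear.
RM8: starts t=20 at or after RM9 ends t=20 → clear.
RM7: starts t=21 at or after RM9 ends t=20 → clear.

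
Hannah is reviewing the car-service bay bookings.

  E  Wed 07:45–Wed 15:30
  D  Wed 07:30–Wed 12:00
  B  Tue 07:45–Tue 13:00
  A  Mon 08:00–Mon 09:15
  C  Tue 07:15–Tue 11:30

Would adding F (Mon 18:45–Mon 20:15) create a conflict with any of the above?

No — it doesn't clash with anything

A: ends Mon 09:15 at or before F starts Mon 18:45 → clear.
C: starts Tue 07:15 at or after F ends Mon 20:15 → clear.
B: starts Tue 07:45 at or after F ends Mon 20:15 → clear.
D: starts Wed 07:30 at or after F ends Mon 20:15 → clear.
E: starts Wed 07:45 at or after F ends Mon 20:15 → clear.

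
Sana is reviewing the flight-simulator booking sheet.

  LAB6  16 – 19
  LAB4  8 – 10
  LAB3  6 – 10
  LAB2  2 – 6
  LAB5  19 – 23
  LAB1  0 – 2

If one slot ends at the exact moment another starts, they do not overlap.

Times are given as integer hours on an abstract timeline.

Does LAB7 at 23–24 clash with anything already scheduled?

LAB1: ends 2 at or before LAB7 starts 23 → clear.
LAB2: ends 6 at or before LAB7 starts 23 → clear.
LAB3: ends 10 at or before LAB7 starts 23 → clear.
LAB4: ends 10 at or before LAB7 starts 23 → clear.
LAB6: ends 19 at or before LAB7 starts 23 → clear.
LAB5: ends 23 at or before LAB7 starts 23 → clear.

No — it doesn't clash with anything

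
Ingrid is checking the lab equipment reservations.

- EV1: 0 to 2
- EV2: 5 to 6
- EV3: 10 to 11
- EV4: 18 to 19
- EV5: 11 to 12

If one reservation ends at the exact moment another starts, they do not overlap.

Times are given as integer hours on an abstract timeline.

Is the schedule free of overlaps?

Sorted by start: EV1, EV2, EV3, EV5, EV4.
EV2 starts after EV1 ends, so nothing later overlaps EV1 either.
EV3 starts after EV2 ends, so nothing later overlaps EV2 either.
EV5 starts exactly when EV3 ends (back-to-back, no overlap), so nothing later overlaps EV3 either.
EV4 starts after EV5 ends.
Every pair is clear; the schedule has no overlaps.

Yes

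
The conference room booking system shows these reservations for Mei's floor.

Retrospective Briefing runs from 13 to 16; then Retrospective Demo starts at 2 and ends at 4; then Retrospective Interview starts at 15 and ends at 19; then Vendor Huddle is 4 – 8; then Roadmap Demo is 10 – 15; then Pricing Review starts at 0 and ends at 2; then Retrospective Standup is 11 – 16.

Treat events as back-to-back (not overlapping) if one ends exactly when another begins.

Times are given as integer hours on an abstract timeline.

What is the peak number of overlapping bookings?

Walk through starts and ends in time order (an end at T is processed before a start at T):
0 start Pricing Review → 1
2 end Pricing Review → 0
2 start Retrospective Demo → 1
4 end Retrospective Demo → 0
4 start Vendor Huddle → 1
8 end Vendor Huddle → 0
10 start Roadmap Demo → 1
11 start Retrospective Standup → 2
13 start Retrospective Briefing → 3
15 end Roadmap Demo → 2
15 start Retrospective Interview → 3
16 end Retrospective Briefing → 2
16 end Retrospective Standup → 1
19 end Retrospective Interview → 0
Peak is 3, at 13 (Retrospective Briefing, Retrospective Standup, Roadmap Demo).

3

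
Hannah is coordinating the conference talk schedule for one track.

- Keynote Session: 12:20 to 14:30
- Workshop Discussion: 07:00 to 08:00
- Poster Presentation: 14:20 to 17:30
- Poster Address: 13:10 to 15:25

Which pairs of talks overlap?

Keynote Session & Poster Address, Keynote Session & Poster Presentation, Poster Address & Poster Presentation

Sorted by start: Workshop Discussion, Keynote Session, Poster Address, Poster Presentation.
Keynote Session starts after Workshop Discussion ends, so Workshop Discussion has no further overlaps.
Poster Address starts before Keynote Session ends → Keynote Session and Poster Address overlap.
Poster Presentation starts before Keynote Session ends → Keynote Session and Poster Presentation overlap.
Poster Presentation starts before Poster Address ends → Poster Address and Poster Presentation overlap.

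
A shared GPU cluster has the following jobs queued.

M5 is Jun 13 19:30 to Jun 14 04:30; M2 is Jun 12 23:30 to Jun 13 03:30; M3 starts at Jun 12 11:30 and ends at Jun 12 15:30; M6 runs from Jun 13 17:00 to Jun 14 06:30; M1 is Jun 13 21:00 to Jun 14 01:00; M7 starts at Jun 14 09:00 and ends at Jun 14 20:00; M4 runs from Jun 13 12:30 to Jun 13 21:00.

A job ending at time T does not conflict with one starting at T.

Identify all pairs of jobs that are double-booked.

M1 & M5, M1 & M6, M4 & M5, M4 & M6, M5 & M6

Sorted by start: M3, M2, M4, M6, M5, M1, M7.
M2 starts after M3 ends — done with M3.
M4 starts after M2 ends — done with M2.
M6 starts before M4 ends → M4 and M6 overlap.
M5 starts before M4 ends → M4 and M5 overlap.
M1 starts exactly when M4 ends (back-to-back, no overlap) — done with M4.
M5 starts before M6 ends → M6 and M5 overlap.
M1 starts before M6 ends → M6 and M1 overlap.
M7 starts after M6 ends.
M1 starts before M5 ends → M5 and M1 overlap.
M7 starts after M5 ends.
M7 starts after M1 ends.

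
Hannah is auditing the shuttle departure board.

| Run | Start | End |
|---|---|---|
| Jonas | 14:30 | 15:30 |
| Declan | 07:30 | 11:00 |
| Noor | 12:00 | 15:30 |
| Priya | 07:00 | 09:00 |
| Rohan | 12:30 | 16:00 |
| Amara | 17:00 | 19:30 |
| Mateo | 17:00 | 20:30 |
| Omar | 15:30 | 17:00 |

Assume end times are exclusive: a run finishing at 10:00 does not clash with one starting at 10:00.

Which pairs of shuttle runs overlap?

Two intervals overlap when each starts before the other ends.
Sorted by start: Priya, Declan, Noor, Rohan, Jonas, Omar, Amara, Mateo.
Declan starts before Priya ends → Priya and Declan overlap.
Noor starts after Priya ends, so Priya has no further overlaps.
Noor starts after Declan ends, so Declan has no further overlaps.
Rohan starts before Noor ends → Noor and Rohan overlap.
Jonas starts before Noor ends → Noor and Jonas overlap.
Omar starts exactly when Noor ends (back-to-back, no overlap), so Noor has no further overlaps.
Jonas starts before Rohan ends → Rohan and Jonas overlap.
Omar starts before Rohan ends → Rohan and Omar overlap.
Amara starts after Rohan ends, so Rohan has no further overlaps.
Omar starts exactly when Jonas ends (back-to-back, no overlap), so Jonas has no further overlaps.
Amara starts exactly when Omar ends (back-to-back, no overlap), so Omar has no further overlaps.
Mateo starts before Amara ends → Amara and Mateo overlap.

Amara & Mateo, Declan & Priya, Jonas & Noor, Jonas & Rohan, Noor & Rohan, Omar & Rohan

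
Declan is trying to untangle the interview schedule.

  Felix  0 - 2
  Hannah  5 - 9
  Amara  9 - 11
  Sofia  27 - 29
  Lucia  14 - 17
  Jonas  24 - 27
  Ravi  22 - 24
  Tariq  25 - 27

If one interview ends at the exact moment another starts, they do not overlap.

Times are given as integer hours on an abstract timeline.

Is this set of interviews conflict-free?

No

Sorted by start: Felix, Hannah, Amara, Lucia, Ravi, Jonas, Tariq, Sofia.
Hannah starts after Felix ends; Felix is clear from here.
Amara starts exactly when Hannah ends (back-to-back, no overlap); Hannah is clear from here.
Lucia starts after Amara ends; Amara is clear from here.
Ravi starts after Lucia ends; Lucia is clear from here.
Jonas starts exactly when Ravi ends (back-to-back, no overlap); Ravi is clear from here.
Tariq starts before Jonas ends → Jonas and Tariq overlap.
That's a conflict, so the schedule is not conflict-free.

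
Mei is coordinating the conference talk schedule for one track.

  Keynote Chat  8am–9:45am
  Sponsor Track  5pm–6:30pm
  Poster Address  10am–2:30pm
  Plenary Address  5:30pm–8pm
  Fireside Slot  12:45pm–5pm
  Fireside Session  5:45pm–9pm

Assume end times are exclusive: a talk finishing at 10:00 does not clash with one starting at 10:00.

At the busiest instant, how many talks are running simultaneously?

3

Sweep the timeline, counting +1 at each start and −1 at each end (ends before starts at a tie):
8am start Keynote Chat → 1
9:45am end Keynote Chat → 0
10am start Poster Address → 1
12:45pm start Fireside Slot → 2
2:30pm end Poster Address → 1
5pm end Fireside Slot → 0
5pm start Sponsor Track → 1
5:30pm start Plenary Address → 2
5:45pm start Fireside Session → 3
6:30pm end Sponsor Track → 2
8pm end Plenary Address → 1
9pm end Fireside Session → 0
Peak is 3, at 5:45pm (Fireside Session, Plenary Address, Sponsor Track).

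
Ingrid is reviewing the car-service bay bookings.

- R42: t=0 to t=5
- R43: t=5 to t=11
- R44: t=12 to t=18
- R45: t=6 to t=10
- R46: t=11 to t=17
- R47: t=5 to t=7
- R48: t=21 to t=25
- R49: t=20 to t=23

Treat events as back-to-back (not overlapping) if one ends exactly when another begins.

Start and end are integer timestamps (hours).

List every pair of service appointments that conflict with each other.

R43 & R45, R43 & R47, R44 & R46, R45 & R47, R48 & R49

Sorted by start: R42, R43, R47, R45, R46, R44, R49, R48.
R43 starts exactly when R42 ends (back-to-back, no overlap) — done with R42.
R47 starts before R43 ends → R43 and R47 overlap.
R45 starts before R43 ends → R43 and R45 overlap.
R46 starts exactly when R43 ends (back-to-back, no overlap) — done with R43.
R45 starts before R47 ends → R47 and R45 overlap.
R46 starts after R47 ends — done with R47.
R46 starts after R45 ends — done with R45.
R44 starts before R46 ends → R46 and R44 overlap.
R49 starts after R46 ends — done with R46.
R49 starts after R44 ends — done with R44.
R48 starts before R49 ends → R49 and R48 overlap.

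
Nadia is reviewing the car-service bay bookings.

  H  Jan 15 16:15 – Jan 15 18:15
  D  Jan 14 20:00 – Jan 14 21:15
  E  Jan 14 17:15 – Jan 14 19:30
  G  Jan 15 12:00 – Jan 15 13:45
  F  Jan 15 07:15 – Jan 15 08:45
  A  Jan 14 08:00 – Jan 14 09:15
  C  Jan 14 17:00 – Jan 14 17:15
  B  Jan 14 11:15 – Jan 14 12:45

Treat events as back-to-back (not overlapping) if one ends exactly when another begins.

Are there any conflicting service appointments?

No

Sorted by start: A, B, C, E, D, F, G, H.
B starts after A ends, so nothing later overlaps A either.
C starts after B ends, so nothing later overlaps B either.
E starts exactly when C ends (back-to-back, no overlap), so nothing later overlaps C either.
D starts after E ends, so nothing later overlaps E either.
F starts after D ends, so nothing later overlaps D either.
G starts after F ends, so nothing later overlaps F either.
H starts after G ends.
Every pair is clear; the schedule has no overlaps.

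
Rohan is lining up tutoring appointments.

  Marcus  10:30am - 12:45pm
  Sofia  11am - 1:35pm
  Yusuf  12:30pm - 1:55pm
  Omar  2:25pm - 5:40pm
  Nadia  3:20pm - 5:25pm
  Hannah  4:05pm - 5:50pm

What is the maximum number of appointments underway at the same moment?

Walk through starts and ends in time order (an end at T is processed before a start at T):
10:30am start Marcus → 1
11am start Sofia → 2
12:30pm start Yusuf → 3
12:45pm end Marcus → 2
1:35pm end Sofia → 1
1:55pm end Yusuf → 0
2:25pm start Omar → 1
3:20pm start Nadia → 2
4:05pm start Hannah → 3
5:25pm end Nadia → 2
5:40pm end Omar → 1
5:50pm end Hannah → 0
Peak is 3, at 12:30pm (Marcus, Sofia, Yusuf).

3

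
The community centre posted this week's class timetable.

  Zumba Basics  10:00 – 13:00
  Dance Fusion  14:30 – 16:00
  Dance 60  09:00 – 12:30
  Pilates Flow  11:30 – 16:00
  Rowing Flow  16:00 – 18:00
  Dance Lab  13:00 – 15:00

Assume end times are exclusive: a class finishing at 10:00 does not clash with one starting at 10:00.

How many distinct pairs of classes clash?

6

Two intervals overlap when each starts before the other ends.
Sorted by start: Dance 60, Zumba Basics, Pilates Flow, Dance Lab, Dance Fusion, Rowing Flow.
Zumba Basics starts before Dance 60 ends → Dance 60 and Zumba Basics overlap.
Pilates Flow starts before Dance 60 ends → Dance 60 and Pilates Flow overlap.
Dance Lab starts after Dance 60 ends — done with Dance 60.
Pilates Flow starts before Zumba Basics ends → Zumba Basics and Pilates Flow overlap.
Dance Lab starts exactly when Zumba Basics ends (back-to-back, no overlap) — done with Zumba Basics.
Dance Lab starts before Pilates Flow ends → Pilates Flow and Dance Lab overlap.
Dance Fusion starts before Pilates Flow ends → Pilates Flow and Dance Fusion overlap.
Rowing Flow starts exactly when Pilates Flow ends (back-to-back, no overlap).
Dance Fusion starts before Dance Lab ends → Dance Lab and Dance Fusion overlap.
Rowing Flow starts after Dance Lab ends.
Rowing Flow starts exactly when Dance Fusion ends (back-to-back, no overlap).
Overlapping pairs: Dance 60 & Pilates Flow, Dance 60 & Zumba Basics, Dance Fusion & Dance Lab, Dance Fusion & Pilates Flow, Dance Lab & Pilates Flow, Pilates Flow & Zumba Basics — 6 in total.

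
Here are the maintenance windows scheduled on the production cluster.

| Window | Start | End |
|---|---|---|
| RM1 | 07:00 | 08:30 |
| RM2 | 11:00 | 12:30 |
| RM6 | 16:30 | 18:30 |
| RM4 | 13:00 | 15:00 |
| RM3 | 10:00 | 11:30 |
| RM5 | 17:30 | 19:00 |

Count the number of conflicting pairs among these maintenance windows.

Check each pair: they overlap iff neither finishes before the other starts.
Sorted by start: RM1, RM3, RM2, RM4, RM6, RM5.
RM3 starts after RM1 ends, so nothing later overlaps RM1 either.
RM2 starts before RM3 ends → RM3 and RM2 overlap.
RM4 starts after RM3 ends, so nothing later overlaps RM3 either.
RM4 starts after RM2 ends, so nothing later overlaps RM2 either.
RM6 starts after RM4 ends, so nothing later overlaps RM4 either.
RM5 starts before RM6 ends → RM6 and RM5 overlap.
Overlapping pairs: RM2 & RM3, RM5 & RM6 — 2 in total.

2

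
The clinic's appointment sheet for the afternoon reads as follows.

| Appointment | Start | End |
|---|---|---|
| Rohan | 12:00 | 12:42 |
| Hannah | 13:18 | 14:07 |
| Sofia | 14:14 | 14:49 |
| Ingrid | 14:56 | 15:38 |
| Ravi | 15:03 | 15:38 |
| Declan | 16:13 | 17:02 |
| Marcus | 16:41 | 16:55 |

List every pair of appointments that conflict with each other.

Declan & Marcus, Ingrid & Ravi

Sorted by start: Rohan, Hannah, Sofia, Ingrid, Ravi, Declan, Marcus.
Hannah starts after Rohan ends — done with Rohan.
Sofia starts after Hannah ends — done with Hannah.
Ingrid starts after Sofia ends — done with Sofia.
Ravi starts before Ingrid ends → Ingrid and Ravi overlap.
Declan starts after Ingrid ends — done with Ingrid.
Declan starts after Ravi ends — done with Ravi.
Marcus starts before Declan ends → Declan and Marcus overlap.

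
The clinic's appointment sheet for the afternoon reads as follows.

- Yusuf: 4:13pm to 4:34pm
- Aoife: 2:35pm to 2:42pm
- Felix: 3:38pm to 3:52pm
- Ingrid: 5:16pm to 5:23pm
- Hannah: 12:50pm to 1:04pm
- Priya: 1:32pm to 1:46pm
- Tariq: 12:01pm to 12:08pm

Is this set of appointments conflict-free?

Sorted by start: Tariq, Hannah, Priya, Aoife, Felix, Yusuf, Ingrid.
Hannah starts after Tariq ends, so Tariq has no further overlaps.
Priya starts after Hannah ends, so Hannah has no further overlaps.
Aoife starts after Priya ends, so Priya has no further overlaps.
Felix starts after Aoife ends, so Aoife has no further overlaps.
Yusuf starts after Felix ends, so Felix has no further overlaps.
Ingrid starts after Yusuf ends.
Every pair is clear; the schedule has no overlaps.

Yes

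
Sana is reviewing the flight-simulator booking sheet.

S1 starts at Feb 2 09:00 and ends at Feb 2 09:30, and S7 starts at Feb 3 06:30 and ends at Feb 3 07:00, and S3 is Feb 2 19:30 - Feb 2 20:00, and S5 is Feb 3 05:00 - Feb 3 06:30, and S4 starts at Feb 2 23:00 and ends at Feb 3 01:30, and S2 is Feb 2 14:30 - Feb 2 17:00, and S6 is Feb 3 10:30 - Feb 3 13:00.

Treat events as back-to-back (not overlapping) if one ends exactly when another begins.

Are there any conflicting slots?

No

Two intervals overlap when each starts before the other ends.
Sorted by start: S1, S2, S3, S4, S5, S7, S6.
S2 starts after S1 ends, so S1 has no further overlaps.
S3 starts after S2 ends, so S2 has no further overlaps.
S4 starts after S3 ends, so S3 has no further overlaps.
S5 starts after S4 ends, so S4 has no further overlaps.
S7 starts exactly when S5 ends (back-to-back, no overlap), so S5 has no further overlaps.
S6 starts after S7 ends.
Every pair is clear; the schedule has no overlaps.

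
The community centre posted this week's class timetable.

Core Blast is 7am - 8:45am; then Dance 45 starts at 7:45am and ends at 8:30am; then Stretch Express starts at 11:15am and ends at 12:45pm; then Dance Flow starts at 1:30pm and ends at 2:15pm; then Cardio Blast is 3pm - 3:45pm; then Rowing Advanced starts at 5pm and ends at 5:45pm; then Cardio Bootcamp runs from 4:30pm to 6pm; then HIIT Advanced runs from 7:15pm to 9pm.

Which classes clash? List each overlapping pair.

Cardio Bootcamp & Rowing Advanced, Core Blast & Dance 45

Sorted by start: Core Blast, Dance 45, Stretch Express, Dance Flow, Cardio Blast, Cardio Bootcamp, Rowing Advanced, HIIT Advanced.
Dance 45 starts before Core Blast ends → Core Blast and Dance 45 overlap.
Stretch Express starts after Core Blast ends — done with Core Blast.
Stretch Express starts after Dance 45 ends — done with Dance 45.
Dance Flow starts after Stretch Express ends — done with Stretch Express.
Cardio Blast starts after Dance Flow ends — done with Dance Flow.
Cardio Bootcamp starts after Cardio Blast ends — done with Cardio Blast.
Rowing Advanced starts before Cardio Bootcamp ends → Cardio Bootcamp and Rowing Advanced overlap.
HIIT Advanced starts after Cardio Bootcamp ends.
HIIT Advanced starts after Rowing Advanced ends.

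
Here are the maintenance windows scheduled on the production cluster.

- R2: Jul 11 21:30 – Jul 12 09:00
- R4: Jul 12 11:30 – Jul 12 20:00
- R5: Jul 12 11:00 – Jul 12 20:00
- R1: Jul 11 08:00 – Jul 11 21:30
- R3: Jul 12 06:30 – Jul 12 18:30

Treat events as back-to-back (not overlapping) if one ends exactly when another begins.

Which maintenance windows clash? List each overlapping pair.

R2 & R3, R3 & R4, R3 & R5, R4 & R5

Sorted by start: R1, R2, R3, R5, R4.
R2 starts exactly when R1 ends (back-to-back, no overlap); R1 is clear from here.
R3 starts before R2 ends → R2 and R3 overlap.
R5 starts after R2 ends; R2 is clear from here.
R5 starts before R3 ends → R3 and R5 overlap.
R4 starts before R3 ends → R3 and R4 overlap.
R4 starts before R5 ends → R5 and R4 overlap.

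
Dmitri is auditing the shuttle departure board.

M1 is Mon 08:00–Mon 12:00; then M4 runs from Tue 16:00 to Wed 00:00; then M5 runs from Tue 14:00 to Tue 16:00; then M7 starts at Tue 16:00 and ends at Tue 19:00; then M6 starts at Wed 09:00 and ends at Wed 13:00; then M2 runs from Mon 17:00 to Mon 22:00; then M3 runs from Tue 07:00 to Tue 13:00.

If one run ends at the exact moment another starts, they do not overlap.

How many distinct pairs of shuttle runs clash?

Two intervals overlap when each starts before the other ends.
Sorted by start: M1, M2, M3, M5, M4, M7, M6.
M2 starts after M1 ends; M1 is clear from here.
M3 starts after M2 ends; M2 is clear from here.
M5 starts after M3 ends; M3 is clear from here.
M4 starts exactly when M5 ends (back-to-back, no overlap); M5 is clear from here.
M7 starts before M4 ends → M4 and M7 overlap.
M6 starts after M4 ends.
M6 starts after M7 ends.
Overlapping pairs: M4 & M7 — 1 in total.

1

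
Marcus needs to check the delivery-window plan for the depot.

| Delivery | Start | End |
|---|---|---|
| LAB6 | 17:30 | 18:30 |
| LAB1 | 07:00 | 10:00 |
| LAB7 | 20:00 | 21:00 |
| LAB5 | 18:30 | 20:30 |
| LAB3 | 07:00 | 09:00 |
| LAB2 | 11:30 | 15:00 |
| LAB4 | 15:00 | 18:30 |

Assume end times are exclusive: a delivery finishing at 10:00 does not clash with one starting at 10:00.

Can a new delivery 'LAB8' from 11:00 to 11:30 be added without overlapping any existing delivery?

LAB1: ends 10:00 at or before LAB8 starts 11:00 → clear.
LAB3: ends 09:00 at or before LAB8 starts 11:00 → clear.
LAB2: starts 11:30 at or after LAB8 ends 11:30 → clear.
LAB4: starts 15:00 at or after LAB8 ends 11:30 → clear.
LAB6: starts 17:30 at or after LAB8 ends 11:30 → clear.
LAB5: starts 18:30 at or after LAB8 ends 11:30 → clear.
LAB7: starts 20:00 at or after LAB8 ends 11:30 → clear.

Yes — the slot is free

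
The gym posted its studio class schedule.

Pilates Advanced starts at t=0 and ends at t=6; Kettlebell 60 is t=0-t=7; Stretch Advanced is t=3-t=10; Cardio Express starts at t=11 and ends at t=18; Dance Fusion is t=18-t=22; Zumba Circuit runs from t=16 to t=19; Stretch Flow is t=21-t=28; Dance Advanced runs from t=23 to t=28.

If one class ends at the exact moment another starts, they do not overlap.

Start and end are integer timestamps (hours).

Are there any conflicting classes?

Yes

Sorted by start: Pilates Advanced, Kettlebell 60, Stretch Advanced, Cardio Express, Zumba Circuit, Dance Fusion, Stretch Flow, Dance Advanced.
Kettlebell 60 starts before Pilates Advanced ends → Pilates Advanced and Kettlebell 60 overlap.
That's a conflict, so the schedule is not conflict-free.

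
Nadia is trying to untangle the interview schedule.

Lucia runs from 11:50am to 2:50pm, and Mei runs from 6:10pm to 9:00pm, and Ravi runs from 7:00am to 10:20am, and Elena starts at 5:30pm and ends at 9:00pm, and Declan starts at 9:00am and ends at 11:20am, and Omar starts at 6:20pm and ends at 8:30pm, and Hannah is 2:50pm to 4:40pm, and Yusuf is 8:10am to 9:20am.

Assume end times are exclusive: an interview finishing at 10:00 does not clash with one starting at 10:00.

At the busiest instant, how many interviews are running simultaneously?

Sweep the timeline, counting +1 at each start and −1 at each end (ends before starts at a tie):
7:00am start Ravi → 1
8:10am start Yusuf → 2
9:00am start Declan → 3
9:20am end Yusuf → 2
10:20am end Ravi → 1
11:20am end Declan → 0
11:50am start Lucia → 1
2:50pm end Lucia → 0
2:50pm start Hannah → 1
4:40pm end Hannah → 0
5:30pm start Elena → 1
6:10pm start Mei → 2
6:20pm start Omar → 3
8:30pm end Omar → 2
9:00pm end Elena → 1
9:00pm end Mei → 0
Peak is 3, at 9:00am (Declan, Ravi, Yusuf).

3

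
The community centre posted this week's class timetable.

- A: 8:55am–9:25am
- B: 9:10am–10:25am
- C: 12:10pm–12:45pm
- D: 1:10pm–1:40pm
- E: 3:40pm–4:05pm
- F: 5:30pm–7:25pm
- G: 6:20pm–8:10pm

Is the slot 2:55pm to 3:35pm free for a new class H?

Yes — the slot is free

A: ends 9:25am at or before H starts 2:55pm → clear.
B: ends 10:25am at or before H starts 2:55pm → clear.
C: ends 12:45pm at or before H starts 2:55pm → clear.
D: ends 1:40pm at or before H starts 2:55pm → clear.
E: starts 3:40pm at or after H ends 3:35pm → clear.
F: starts 5:30pm at or after H ends 3:35pm → clear.
G: starts 6:20pm at or after H ends 3:35pm → clear.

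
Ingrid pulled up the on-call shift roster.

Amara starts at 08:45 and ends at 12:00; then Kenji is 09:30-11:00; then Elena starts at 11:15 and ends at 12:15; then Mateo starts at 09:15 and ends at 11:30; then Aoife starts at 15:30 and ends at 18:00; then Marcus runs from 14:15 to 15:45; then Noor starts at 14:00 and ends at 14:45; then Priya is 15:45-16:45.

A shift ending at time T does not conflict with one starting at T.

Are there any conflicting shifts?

Yes

Sorted by start: Amara, Mateo, Kenji, Elena, Noor, Marcus, Aoife, Priya.
Mateo starts before Amara ends → Amara and Mateo overlap.
That's a conflict, so the schedule is not conflict-free.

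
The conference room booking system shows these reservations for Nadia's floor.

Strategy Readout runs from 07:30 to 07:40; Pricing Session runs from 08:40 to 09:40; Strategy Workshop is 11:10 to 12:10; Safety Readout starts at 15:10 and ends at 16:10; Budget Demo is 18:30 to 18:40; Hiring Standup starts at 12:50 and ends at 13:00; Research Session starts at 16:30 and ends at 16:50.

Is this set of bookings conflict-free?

Sorted by start: Strategy Readout, Pricing Session, Strategy Workshop, Hiring Standup, Safety Readout, Research Session, Budget Demo.
Pricing Session starts after Strategy Readout ends; Strategy Readout is clear from here.
Strategy Workshop starts after Pricing Session ends; Pricing Session is clear from here.
Hiring Standup starts after Strategy Workshop ends; Strategy Workshop is clear from here.
Safety Readout starts after Hiring Standup ends; Hiring Standup is clear from here.
Research Session starts after Safety Readout ends; Safety Readout is clear from here.
Budget Demo starts after Research Session ends.
Every pair is clear; the schedule has no overlaps.

Yes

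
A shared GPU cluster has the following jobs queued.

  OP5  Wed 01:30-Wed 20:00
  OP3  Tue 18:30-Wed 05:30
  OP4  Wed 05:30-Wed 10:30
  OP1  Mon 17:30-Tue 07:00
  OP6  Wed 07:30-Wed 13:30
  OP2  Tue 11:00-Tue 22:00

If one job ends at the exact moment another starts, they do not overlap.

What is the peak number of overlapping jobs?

Sort all start/end points and keep a running count:
Mon 17:30 start OP1 → 1
Tue 07:00 end OP1 → 0
Tue 11:00 start OP2 → 1
Tue 18:30 start OP3 → 2
Tue 22:00 end OP2 → 1
Wed 01:30 start OP5 → 2
Wed 05:30 end OP3 → 1
Wed 05:30 start OP4 → 2
Wed 07:30 start OP6 → 3
Wed 10:30 end OP4 → 2
Wed 13:30 end OP6 → 1
Wed 20:00 end OP5 → 0
Peak is 3, at Wed 07:30 (OP4, OP5, OP6).

3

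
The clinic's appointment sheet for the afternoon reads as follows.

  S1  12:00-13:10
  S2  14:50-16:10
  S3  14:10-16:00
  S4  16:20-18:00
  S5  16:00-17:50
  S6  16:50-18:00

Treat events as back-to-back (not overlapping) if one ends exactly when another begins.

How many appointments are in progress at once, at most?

Sweep the timeline, counting +1 at each start and −1 at each end (ends before starts at a tie):
12:00 start S1 → 1
13:10 end S1 → 0
14:10 start S3 → 1
14:50 start S2 → 2
16:00 end S3 → 1
16:00 start S5 → 2
16:10 end S2 → 1
16:20 start S4 → 2
16:50 start S6 → 3
17:50 end S5 → 2
18:00 end S4 → 1
18:00 end S6 → 0
Peak is 3, at 16:50 (S4, S5, S6).

3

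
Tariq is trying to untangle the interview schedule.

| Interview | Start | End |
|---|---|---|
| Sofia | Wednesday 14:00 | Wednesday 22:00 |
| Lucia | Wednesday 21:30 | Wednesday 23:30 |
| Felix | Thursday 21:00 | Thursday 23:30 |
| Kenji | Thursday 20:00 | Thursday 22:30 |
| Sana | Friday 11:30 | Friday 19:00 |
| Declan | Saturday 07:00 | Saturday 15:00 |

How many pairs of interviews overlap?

2

Check each pair: they overlap iff neither finishes before the other starts.
Sorted by start: Sofia, Lucia, Kenji, Felix, Sana, Declan.
Lucia starts before Sofia ends → Sofia and Lucia overlap.
Kenji starts after Sofia ends, so Sofia has no further overlaps.
Kenji starts after Lucia ends, so Lucia has no further overlaps.
Felix starts before Kenji ends → Kenji and Felix overlap.
Sana starts after Kenji ends, so Kenji has no further overlaps.
Sana starts after Felix ends, so Felix has no further overlaps.
Declan starts after Sana ends.
Overlapping pairs: Felix & Kenji, Lucia & Sofia — 2 in total.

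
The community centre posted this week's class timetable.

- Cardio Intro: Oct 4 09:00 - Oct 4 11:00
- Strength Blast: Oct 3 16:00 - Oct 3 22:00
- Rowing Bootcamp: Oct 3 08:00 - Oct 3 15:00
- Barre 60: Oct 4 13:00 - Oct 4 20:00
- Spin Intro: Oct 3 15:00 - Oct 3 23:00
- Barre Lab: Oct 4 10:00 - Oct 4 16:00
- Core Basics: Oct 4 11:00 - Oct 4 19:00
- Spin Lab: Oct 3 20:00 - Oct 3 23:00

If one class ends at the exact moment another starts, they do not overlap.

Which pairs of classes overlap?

Sorted by start: Rowing Bootcamp, Spin Intro, Strength Blast, Spin Lab, Cardio Intro, Barre Lab, Core Basics, Barre 60.
Spin Intro starts exactly when Rowing Bootcamp ends (back-to-back, no overlap); Rowing Bootcamp is clear from here.
Strength Blast starts before Spin Intro ends → Spin Intro and Strength Blast overlap.
Spin Lab starts before Spin Intro ends → Spin Intro and Spin Lab overlap.
Cardio Intro starts after Spin Intro ends; Spin Intro is clear from here.
Spin Lab starts before Strength Blast ends → Strength Blast and Spin Lab overlap.
Cardio Intro starts after Strength Blast ends; Strength Blast is clear from here.
Cardio Intro starts after Spin Lab ends; Spin Lab is clear from here.
Barre Lab starts before Cardio Intro ends → Cardio Intro and Barre Lab overlap.
Core Basics starts exactly when Cardio Intro ends (back-to-back, no overlap); Cardio Intro is clear from here.
Core Basics starts before Barre Lab ends → Barre Lab and Core Basics overlap.
Barre 60 starts before Barre Lab ends → Barre Lab and Barre 60 overlap.
Barre 60 starts before Core Basics ends → Core Basics and Barre 60 overlap.

Barre 60 & Barre Lab, Barre 60 & Core Basics, Barre Lab & Cardio Intro, Barre Lab & Core Basics, Spin Intro & Spin Lab, Spin Intro & Strength Blast, Spin Lab & Strength Blast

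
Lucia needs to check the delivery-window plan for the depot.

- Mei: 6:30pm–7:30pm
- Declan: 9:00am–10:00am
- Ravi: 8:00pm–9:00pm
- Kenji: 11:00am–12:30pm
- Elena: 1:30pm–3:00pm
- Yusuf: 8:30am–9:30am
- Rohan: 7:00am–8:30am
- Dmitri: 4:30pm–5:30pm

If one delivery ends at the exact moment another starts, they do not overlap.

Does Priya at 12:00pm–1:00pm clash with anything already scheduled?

Rohan: ends 8:30am at or before Priya starts 12:00pm → clear.
Yusuf: ends 9:30am at or before Priya starts 12:00pm → clear.
Declan: ends 10:00am at or before Priya starts 12:00pm → clear.
Kenji: starts 11:00am before Priya ends 1:00pm, and ends 12:30pm after Priya starts 12:00pm → overlap.
Elena: starts 1:30pm at or after Priya ends 1:00pm → clear.
Dmitri: starts 4:30pm at or after Priya ends 1:00pm → clear.
Mei: starts 6:30pm at or after Priya ends 1:00pm → clear.
Ravi: starts 8:00pm at or after Priya ends 1:00pm → clear.
Priya overlaps Kenji.

Yes — it overlaps Kenji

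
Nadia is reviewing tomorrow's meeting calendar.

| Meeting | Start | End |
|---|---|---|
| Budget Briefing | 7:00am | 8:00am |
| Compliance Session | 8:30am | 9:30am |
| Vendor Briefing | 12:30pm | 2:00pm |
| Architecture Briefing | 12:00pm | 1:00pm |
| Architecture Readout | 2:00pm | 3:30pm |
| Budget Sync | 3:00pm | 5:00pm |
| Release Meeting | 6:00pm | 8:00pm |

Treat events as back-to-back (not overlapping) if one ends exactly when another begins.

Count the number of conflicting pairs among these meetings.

2

Two intervals overlap when each starts before the other ends.
Sorted by start: Budget Briefing, Compliance Session, Architecture Briefing, Vendor Briefing, Architecture Readout, Budget Sync, Release Meeting.
Compliance Session starts after Budget Briefing ends, so nothing later overlaps Budget Briefing either.
Architecture Briefing starts after Compliance Session ends, so nothing later overlaps Compliance Session either.
Vendor Briefing starts before Architecture Briefing ends → Architecture Briefing and Vendor Briefing overlap.
Architecture Readout starts after Architecture Briefing ends, so nothing later overlaps Architecture Briefing either.
Architecture Readout starts exactly when Vendor Briefing ends (back-to-back, no overlap), so nothing later overlaps Vendor Briefing either.
Budget Sync starts before Architecture Readout ends → Architecture Readout and Budget Sync overlap.
Release Meeting starts after Architecture Readout ends.
Release Meeting starts after Budget Sync ends.
Overlapping pairs: Architecture Briefing & Vendor Briefing, Architecture Readout & Budget Sync — 2 in total.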